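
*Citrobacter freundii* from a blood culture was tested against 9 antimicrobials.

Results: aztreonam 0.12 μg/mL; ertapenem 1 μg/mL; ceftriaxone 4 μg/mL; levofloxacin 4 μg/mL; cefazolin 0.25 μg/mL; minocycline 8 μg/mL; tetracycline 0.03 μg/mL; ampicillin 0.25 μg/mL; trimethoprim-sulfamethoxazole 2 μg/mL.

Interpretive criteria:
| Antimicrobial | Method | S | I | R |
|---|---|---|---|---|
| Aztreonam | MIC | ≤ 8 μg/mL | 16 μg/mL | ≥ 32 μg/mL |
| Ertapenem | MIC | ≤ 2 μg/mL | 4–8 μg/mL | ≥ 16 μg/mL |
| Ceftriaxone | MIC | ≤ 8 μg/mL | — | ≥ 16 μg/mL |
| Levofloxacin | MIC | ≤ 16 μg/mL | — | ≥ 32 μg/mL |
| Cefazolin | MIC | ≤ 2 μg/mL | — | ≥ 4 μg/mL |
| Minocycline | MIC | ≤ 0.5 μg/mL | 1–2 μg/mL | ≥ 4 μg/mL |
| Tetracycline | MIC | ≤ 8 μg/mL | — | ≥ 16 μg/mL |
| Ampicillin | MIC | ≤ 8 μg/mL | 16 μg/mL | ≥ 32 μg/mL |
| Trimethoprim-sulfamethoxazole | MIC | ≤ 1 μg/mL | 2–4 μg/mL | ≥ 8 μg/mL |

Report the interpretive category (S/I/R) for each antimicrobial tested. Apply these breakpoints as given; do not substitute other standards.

Aztreonam: 0.12 μg/mL is ≤ 8 μg/mL → Susceptible
Ertapenem: 1 μg/mL is ≤ 2 μg/mL — Susceptible
Ceftriaxone 4 μg/mL: ≤ 8 μg/mL — susceptible
Levofloxacin 4 μg/mL: ≤ 16 μg/mL → Susceptible
Cefazolin 0.25 μg/mL: ≤ 2 μg/mL → susceptible
Minocycline (8 μg/mL) ≥ 4 μg/mL → R
Tetracycline: 0.03 μg/mL is ≤ 8 μg/mL → Susceptible
Ampicillin: 0.25 μg/mL is ≤ 8 μg/mL ⇒ susceptible
Trimethoprim-sulfamethoxazole: 2 μg/mL is in 2–4 μg/mL — I

S, S, S, S, S, R, S, S, I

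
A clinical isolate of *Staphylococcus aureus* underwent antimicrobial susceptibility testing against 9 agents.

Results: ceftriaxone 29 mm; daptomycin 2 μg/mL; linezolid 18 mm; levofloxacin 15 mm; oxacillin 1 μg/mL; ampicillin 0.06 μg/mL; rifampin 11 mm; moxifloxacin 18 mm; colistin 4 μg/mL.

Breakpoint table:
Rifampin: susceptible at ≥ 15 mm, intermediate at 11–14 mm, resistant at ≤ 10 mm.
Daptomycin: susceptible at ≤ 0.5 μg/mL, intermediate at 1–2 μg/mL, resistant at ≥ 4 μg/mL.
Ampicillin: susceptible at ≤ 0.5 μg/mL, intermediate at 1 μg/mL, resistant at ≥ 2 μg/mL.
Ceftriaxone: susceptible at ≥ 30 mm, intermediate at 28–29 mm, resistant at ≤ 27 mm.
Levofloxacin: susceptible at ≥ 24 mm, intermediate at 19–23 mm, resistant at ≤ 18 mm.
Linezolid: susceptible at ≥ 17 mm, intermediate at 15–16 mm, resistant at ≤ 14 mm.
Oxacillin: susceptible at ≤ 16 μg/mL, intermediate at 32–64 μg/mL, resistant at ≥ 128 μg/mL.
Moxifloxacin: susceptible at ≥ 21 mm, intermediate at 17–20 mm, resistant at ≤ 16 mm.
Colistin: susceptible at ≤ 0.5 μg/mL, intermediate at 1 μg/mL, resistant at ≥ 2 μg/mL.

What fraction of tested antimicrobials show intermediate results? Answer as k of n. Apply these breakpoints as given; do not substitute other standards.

Ceftriaxone 29 mm: in 28–29 mm → intermediate
Daptomycin (2 μg/mL) in 1–2 μg/mL ⇒ I
Linezolid (18 mm) ≥ 17 mm → susceptible
Levofloxacin: 15 mm is ≤ 18 mm ⇒ resistant
Oxacillin (1 μg/mL) ≤ 16 μg/mL ⇒ susceptible
Ampicillin 0.06 μg/mL: ≤ 0.5 μg/mL ⇒ S
Rifampin (11 mm) in 11–14 mm — intermediate
Moxifloxacin: 18 mm is in 17–20 mm → I
Colistin 4 μg/mL: ≥ 2 μg/mL → Resistant
Intermediate: 4/9

4 of 9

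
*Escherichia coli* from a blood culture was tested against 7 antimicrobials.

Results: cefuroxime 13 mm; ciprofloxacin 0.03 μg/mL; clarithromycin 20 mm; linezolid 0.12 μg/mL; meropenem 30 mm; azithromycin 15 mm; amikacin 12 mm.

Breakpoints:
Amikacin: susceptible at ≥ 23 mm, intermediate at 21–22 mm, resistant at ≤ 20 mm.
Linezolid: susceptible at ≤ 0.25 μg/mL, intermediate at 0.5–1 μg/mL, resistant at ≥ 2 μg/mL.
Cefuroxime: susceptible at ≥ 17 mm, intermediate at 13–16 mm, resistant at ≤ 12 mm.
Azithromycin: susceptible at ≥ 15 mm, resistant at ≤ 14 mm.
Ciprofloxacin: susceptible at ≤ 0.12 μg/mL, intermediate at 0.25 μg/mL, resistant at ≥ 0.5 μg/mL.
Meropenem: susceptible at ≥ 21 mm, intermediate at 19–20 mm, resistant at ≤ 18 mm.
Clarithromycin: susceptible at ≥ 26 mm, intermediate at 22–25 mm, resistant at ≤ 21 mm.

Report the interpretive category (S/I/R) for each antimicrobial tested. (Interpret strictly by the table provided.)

I, S, R, S, S, S, R

Cefuroxime (13 mm) in 13–16 mm — intermediate
Ciprofloxacin: 0.03 μg/mL is ≤ 0.12 μg/mL → Susceptible
Clarithromycin (20 mm) ≤ 21 mm → resistant
Linezolid (0.12 μg/mL) ≤ 0.25 μg/mL ⇒ S
Meropenem 30 mm: ≥ 21 mm → S
Azithromycin 15 mm: ≥ 15 mm → susceptible
Amikacin 12 mm: ≤ 20 mm → Resistant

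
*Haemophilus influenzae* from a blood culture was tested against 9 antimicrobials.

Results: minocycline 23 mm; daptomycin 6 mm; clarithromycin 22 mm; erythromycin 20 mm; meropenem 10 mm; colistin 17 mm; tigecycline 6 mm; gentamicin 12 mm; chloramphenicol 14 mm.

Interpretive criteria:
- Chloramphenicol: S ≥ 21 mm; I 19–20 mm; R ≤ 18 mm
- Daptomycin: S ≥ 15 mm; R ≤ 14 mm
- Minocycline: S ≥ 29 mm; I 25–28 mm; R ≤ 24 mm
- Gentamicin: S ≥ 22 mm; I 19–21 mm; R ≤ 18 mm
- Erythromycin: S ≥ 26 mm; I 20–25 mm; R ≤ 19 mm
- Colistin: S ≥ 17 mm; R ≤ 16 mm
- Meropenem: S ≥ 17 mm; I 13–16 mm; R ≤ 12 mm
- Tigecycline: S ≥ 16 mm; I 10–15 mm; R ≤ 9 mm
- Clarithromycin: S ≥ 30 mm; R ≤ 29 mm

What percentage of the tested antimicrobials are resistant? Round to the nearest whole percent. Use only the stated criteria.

Minocycline 23 mm: ≤ 24 mm ⇒ Resistant
Daptomycin 6 mm: ≤ 14 mm — R
Clarithromycin 22 mm: ≤ 29 mm → Resistant
Erythromycin: 20 mm is in 20–25 mm ⇒ I
Meropenem 10 mm: ≤ 12 mm → R
Colistin 17 mm: ≥ 17 mm → Susceptible
Tigecycline (6 mm) ≤ 9 mm ⇒ resistant
Gentamicin: 12 mm is ≤ 18 mm ⇒ R
Chloramphenicol: 14 mm is ≤ 18 mm ⇒ R
Resistant: 7/9

78%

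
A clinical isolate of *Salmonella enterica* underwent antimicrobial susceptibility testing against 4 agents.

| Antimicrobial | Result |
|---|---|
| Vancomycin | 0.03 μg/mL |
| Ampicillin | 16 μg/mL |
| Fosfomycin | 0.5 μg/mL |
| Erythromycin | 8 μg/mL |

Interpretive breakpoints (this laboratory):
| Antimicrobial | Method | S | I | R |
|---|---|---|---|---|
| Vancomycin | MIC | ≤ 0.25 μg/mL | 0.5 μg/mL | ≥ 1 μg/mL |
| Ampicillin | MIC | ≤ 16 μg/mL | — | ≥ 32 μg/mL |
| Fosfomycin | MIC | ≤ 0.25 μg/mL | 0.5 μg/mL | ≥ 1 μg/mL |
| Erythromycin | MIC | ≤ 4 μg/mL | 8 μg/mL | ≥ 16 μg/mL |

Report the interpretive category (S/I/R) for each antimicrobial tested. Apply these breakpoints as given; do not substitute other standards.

S, S, I, I

Vancomycin (0.03 μg/mL) ≤ 0.25 μg/mL ⇒ S
Ampicillin: 16 μg/mL is ≤ 16 μg/mL ⇒ susceptible
Fosfomycin 0.5 μg/mL: = 0.5 μg/mL ⇒ Intermediate
Erythromycin 8 μg/mL: = 8 μg/mL ⇒ intermediate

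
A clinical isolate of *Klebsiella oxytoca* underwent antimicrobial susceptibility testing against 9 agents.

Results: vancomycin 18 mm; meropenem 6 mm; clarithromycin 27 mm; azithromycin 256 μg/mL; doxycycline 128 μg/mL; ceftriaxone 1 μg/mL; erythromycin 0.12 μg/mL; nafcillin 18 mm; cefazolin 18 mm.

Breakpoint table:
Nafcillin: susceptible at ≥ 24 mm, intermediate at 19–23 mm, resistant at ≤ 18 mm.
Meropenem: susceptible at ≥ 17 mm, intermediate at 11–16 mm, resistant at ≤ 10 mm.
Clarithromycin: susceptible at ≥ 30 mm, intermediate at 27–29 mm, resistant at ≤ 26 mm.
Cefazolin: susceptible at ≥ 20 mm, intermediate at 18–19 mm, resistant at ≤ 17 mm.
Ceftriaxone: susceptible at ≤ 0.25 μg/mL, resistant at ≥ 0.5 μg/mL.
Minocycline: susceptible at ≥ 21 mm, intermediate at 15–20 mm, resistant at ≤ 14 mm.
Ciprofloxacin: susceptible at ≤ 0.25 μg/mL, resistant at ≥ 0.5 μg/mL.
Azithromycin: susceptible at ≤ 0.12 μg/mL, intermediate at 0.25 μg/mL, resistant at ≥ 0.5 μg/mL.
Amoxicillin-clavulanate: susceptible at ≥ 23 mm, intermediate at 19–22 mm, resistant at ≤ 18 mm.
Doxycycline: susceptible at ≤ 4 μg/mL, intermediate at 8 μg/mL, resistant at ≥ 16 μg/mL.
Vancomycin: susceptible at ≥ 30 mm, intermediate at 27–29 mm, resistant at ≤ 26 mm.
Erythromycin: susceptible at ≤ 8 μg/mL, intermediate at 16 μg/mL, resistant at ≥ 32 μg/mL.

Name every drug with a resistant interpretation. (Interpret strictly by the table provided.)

vancomycin, meropenem, azithromycin, doxycycline, ceftriaxone, nafcillin

Vancomycin (18 mm) ≤ 26 mm — resistant
Meropenem 6 mm: ≤ 10 mm — R
Clarithromycin: 27 mm is in 27–29 mm — I
Azithromycin 256 μg/mL: ≥ 0.5 μg/mL ⇒ resistant
Doxycycline: 128 μg/mL is ≥ 16 μg/mL → R
Ceftriaxone 1 μg/mL: ≥ 0.5 μg/mL — resistant
Erythromycin: 0.12 μg/mL is ≤ 8 μg/mL → S
Nafcillin: 18 mm is ≤ 18 mm — Resistant
Cefazolin 18 mm: in 18–19 mm ⇒ Intermediate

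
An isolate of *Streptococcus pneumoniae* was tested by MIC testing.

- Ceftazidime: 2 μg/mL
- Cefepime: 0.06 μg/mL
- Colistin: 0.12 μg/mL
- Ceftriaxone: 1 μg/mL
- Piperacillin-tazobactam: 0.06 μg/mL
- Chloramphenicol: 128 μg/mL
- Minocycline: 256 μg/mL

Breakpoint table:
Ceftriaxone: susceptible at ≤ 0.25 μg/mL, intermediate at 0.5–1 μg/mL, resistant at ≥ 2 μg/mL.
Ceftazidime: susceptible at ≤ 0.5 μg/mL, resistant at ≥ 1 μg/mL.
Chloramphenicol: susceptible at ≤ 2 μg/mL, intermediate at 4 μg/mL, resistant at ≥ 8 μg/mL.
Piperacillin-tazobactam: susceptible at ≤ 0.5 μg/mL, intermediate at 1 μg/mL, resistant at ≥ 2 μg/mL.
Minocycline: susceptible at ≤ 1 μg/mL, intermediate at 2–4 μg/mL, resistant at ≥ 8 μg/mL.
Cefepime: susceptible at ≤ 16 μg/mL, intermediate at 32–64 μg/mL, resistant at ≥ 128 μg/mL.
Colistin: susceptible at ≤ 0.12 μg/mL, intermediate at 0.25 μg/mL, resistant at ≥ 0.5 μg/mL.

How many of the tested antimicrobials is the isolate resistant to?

3

Ceftazidime: 2 μg/mL is ≥ 1 μg/mL — R
Cefepime (0.06 μg/mL) ≤ 16 μg/mL ⇒ susceptible
Colistin 0.12 μg/mL: ≤ 0.12 μg/mL ⇒ susceptible
Ceftriaxone: 1 μg/mL is in 0.5–1 μg/mL ⇒ Intermediate
Piperacillin-tazobactam 0.06 μg/mL: ≤ 0.5 μg/mL — S
Chloramphenicol: 128 μg/mL is ≥ 8 μg/mL — R
Minocycline (256 μg/mL) ≥ 8 μg/mL → resistant
Resistant: 3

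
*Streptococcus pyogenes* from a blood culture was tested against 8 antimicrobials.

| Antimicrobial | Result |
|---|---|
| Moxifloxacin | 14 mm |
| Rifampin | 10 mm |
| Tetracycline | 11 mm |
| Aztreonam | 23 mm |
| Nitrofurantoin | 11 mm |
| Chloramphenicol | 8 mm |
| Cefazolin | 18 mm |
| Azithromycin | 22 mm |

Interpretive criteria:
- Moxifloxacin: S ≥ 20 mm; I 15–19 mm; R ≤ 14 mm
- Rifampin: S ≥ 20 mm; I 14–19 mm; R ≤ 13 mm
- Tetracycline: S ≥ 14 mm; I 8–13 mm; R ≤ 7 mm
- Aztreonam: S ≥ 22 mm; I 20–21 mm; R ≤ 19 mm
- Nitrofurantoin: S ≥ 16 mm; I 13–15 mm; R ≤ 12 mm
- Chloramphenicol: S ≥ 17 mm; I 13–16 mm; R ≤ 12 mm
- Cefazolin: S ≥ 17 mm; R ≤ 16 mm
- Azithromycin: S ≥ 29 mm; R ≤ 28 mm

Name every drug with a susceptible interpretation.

aztreonam, cefazolin

Moxifloxacin: 14 mm is ≤ 14 mm → resistant
Rifampin (10 mm) ≤ 13 mm ⇒ Resistant
Tetracycline (11 mm) in 8–13 mm ⇒ intermediate
Aztreonam: 23 mm is ≥ 22 mm → susceptible
Nitrofurantoin: 11 mm is ≤ 12 mm — R
Chloramphenicol: 8 mm is ≤ 12 mm — Resistant
Cefazolin (18 mm) ≥ 17 mm → susceptible
Azithromycin: 22 mm is ≤ 28 mm — Resistant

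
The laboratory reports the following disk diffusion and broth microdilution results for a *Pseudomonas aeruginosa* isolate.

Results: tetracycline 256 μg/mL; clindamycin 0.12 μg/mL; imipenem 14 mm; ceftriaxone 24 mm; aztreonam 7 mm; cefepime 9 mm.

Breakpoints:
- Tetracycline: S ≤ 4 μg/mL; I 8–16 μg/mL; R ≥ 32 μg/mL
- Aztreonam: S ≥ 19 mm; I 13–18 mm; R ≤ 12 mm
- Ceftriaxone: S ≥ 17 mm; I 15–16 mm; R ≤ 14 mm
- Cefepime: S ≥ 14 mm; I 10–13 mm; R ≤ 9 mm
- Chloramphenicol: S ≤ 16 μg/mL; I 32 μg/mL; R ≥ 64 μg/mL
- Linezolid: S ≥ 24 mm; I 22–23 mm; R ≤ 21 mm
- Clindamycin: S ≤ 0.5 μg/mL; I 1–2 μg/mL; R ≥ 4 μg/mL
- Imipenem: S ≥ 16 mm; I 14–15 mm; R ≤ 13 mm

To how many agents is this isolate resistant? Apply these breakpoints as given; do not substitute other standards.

3

Tetracycline: 256 μg/mL is ≥ 32 μg/mL — resistant
Clindamycin 0.12 μg/mL: ≤ 0.5 μg/mL ⇒ S
Imipenem (14 mm) in 14–15 mm → I
Ceftriaxone 24 mm: ≥ 17 mm — S
Aztreonam (7 mm) ≤ 12 mm → Resistant
Cefepime (9 mm) ≤ 9 mm — resistant
Resistant: 3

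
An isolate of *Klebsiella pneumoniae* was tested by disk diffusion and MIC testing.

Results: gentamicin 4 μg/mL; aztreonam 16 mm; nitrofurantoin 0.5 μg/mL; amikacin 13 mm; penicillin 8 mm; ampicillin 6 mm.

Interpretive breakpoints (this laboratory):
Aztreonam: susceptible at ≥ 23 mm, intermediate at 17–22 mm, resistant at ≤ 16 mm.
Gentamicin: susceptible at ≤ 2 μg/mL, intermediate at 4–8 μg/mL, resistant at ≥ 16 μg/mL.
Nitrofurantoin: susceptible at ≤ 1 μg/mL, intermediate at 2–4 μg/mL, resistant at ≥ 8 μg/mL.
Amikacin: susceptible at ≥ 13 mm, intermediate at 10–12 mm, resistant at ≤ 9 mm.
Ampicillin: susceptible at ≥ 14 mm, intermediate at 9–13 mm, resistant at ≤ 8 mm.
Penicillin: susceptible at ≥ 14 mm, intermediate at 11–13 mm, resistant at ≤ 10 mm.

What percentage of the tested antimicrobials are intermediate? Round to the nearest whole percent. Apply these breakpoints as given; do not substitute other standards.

17%

Gentamicin: 4 μg/mL is in 4–8 μg/mL — I
Aztreonam: 16 mm is ≤ 16 mm — R
Nitrofurantoin 0.5 μg/mL: ≤ 1 μg/mL — Susceptible
Amikacin (13 mm) ≥ 13 mm — susceptible
Penicillin (8 mm) ≤ 10 mm — R
Ampicillin 6 mm: ≤ 8 mm ⇒ resistant
Intermediate: 1/6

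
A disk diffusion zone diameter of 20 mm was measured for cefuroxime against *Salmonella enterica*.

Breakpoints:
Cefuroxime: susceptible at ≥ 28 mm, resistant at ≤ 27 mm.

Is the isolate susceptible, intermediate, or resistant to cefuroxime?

Resistant

Cefuroxime (20 mm) ≤ 27 mm — R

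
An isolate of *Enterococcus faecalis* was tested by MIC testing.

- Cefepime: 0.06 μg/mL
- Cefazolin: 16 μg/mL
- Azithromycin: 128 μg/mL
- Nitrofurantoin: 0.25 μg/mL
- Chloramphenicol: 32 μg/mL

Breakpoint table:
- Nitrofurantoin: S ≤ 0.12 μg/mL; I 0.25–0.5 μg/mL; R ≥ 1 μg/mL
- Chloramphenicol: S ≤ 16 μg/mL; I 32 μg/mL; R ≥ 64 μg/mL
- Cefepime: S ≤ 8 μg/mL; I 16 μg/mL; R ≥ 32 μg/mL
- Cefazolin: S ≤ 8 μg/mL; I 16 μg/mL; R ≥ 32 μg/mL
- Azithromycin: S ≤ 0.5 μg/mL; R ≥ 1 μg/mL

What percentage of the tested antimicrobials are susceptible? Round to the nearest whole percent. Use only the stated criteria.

Cefepime (0.06 μg/mL) ≤ 8 μg/mL — Susceptible
Cefazolin (16 μg/mL) = 16 μg/mL — intermediate
Azithromycin 128 μg/mL: ≥ 1 μg/mL → resistant
Nitrofurantoin 0.25 μg/mL: in 0.25–0.5 μg/mL → Intermediate
Chloramphenicol: 32 μg/mL is = 32 μg/mL → Intermediate
Susceptible: 1/5

20%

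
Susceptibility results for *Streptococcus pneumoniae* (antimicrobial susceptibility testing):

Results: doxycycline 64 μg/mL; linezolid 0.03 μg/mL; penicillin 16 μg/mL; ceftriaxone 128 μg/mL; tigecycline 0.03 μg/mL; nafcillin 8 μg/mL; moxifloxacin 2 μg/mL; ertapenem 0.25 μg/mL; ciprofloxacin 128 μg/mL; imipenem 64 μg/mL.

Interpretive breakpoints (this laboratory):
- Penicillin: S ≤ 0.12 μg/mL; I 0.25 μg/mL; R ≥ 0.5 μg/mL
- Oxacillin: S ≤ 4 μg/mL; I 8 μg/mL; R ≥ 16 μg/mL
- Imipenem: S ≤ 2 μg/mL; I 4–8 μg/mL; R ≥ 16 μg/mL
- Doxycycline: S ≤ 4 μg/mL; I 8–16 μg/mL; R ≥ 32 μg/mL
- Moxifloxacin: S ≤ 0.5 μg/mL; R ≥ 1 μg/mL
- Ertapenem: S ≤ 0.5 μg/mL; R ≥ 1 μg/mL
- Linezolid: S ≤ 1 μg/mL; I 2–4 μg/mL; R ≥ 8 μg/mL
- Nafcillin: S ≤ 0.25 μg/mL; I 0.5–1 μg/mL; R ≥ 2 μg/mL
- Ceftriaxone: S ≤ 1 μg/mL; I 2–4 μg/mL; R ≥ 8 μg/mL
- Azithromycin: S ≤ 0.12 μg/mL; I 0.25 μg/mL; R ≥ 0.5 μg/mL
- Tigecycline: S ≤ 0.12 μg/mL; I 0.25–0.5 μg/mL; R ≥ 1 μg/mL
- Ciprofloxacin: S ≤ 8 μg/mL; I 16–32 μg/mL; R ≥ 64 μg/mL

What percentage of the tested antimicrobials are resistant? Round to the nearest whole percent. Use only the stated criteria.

70%

Doxycycline 64 μg/mL: ≥ 32 μg/mL — R
Linezolid: 0.03 μg/mL is ≤ 1 μg/mL → Susceptible
Penicillin 16 μg/mL: ≥ 0.5 μg/mL — Resistant
Ceftriaxone (128 μg/mL) ≥ 8 μg/mL → R
Tigecycline 0.03 μg/mL: ≤ 0.12 μg/mL → susceptible
Nafcillin 8 μg/mL: ≥ 2 μg/mL → resistant
Moxifloxacin: 2 μg/mL is ≥ 1 μg/mL ⇒ R
Ertapenem (0.25 μg/mL) ≤ 0.5 μg/mL → S
Ciprofloxacin 128 μg/mL: ≥ 64 μg/mL → R
Imipenem 64 μg/mL: ≥ 16 μg/mL ⇒ resistant
Resistant: 7/10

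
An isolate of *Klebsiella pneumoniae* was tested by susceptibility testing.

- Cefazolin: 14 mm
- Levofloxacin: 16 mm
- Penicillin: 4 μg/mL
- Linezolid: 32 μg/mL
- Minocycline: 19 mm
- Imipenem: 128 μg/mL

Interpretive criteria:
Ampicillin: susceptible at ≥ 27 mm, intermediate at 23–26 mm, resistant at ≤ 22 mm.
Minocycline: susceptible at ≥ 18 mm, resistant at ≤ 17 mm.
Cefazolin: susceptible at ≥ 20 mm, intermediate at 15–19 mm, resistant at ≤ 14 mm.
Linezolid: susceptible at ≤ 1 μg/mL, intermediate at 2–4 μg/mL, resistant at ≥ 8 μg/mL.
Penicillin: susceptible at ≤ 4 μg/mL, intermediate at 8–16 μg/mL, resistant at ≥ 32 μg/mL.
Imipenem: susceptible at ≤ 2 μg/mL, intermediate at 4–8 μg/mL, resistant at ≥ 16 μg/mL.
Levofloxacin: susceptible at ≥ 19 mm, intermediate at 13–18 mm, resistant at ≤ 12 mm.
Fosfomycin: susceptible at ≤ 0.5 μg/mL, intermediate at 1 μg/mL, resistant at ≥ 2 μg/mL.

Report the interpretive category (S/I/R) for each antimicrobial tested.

R, I, S, R, S, R

Cefazolin 14 mm: ≤ 14 mm → resistant
Levofloxacin (16 mm) in 13–18 mm — Intermediate
Penicillin 4 μg/mL: ≤ 4 μg/mL → Susceptible
Linezolid 32 μg/mL: ≥ 8 μg/mL → R
Minocycline 19 mm: ≥ 18 mm → S
Imipenem 128 μg/mL: ≥ 16 μg/mL ⇒ resistant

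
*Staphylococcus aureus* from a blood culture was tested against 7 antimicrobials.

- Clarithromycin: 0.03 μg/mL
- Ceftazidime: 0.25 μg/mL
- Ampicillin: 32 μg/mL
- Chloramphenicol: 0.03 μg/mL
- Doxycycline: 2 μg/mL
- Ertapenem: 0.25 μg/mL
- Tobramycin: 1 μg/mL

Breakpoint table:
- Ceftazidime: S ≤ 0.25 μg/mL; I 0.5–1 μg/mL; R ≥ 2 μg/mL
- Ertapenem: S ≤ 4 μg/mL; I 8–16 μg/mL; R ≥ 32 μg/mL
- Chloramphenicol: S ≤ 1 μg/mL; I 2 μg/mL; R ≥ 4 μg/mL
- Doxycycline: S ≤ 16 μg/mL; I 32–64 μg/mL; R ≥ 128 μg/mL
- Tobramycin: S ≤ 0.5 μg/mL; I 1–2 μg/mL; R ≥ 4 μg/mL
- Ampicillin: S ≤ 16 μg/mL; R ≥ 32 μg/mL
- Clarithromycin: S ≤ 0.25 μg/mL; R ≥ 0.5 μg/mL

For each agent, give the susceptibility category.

Clarithromycin: 0.03 μg/mL is ≤ 0.25 μg/mL — Susceptible
Ceftazidime 0.25 μg/mL: ≤ 0.25 μg/mL → S
Ampicillin: 32 μg/mL is ≥ 32 μg/mL — resistant
Chloramphenicol (0.03 μg/mL) ≤ 1 μg/mL — S
Doxycycline (2 μg/mL) ≤ 16 μg/mL ⇒ susceptible
Ertapenem: 0.25 μg/mL is ≤ 4 μg/mL → Susceptible
Tobramycin (1 μg/mL) in 1–2 μg/mL — I

S, S, R, S, S, S, I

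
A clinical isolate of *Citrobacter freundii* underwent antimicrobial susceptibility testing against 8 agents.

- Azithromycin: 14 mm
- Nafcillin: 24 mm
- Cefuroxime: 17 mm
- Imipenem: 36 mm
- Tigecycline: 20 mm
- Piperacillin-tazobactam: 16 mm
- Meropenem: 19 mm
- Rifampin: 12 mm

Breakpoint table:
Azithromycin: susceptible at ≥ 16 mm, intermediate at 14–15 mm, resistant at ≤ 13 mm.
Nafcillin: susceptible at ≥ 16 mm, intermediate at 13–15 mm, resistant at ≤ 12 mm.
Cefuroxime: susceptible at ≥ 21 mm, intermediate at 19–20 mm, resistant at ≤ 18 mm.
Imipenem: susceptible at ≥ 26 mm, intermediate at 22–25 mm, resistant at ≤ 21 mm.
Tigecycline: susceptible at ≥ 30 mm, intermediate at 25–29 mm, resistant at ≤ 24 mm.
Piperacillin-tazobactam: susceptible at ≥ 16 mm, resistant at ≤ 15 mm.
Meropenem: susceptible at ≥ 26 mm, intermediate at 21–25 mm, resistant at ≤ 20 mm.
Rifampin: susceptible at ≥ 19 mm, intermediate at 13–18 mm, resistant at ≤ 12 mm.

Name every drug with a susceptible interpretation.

nafcillin, imipenem, piperacillin-tazobactam

Azithromycin: 14 mm is in 14–15 mm ⇒ Intermediate
Nafcillin (24 mm) ≥ 16 mm — S
Cefuroxime 17 mm: ≤ 18 mm — Resistant
Imipenem: 36 mm is ≥ 26 mm → S
Tigecycline (20 mm) ≤ 24 mm — resistant
Piperacillin-tazobactam (16 mm) ≥ 16 mm — susceptible
Meropenem 19 mm: ≤ 20 mm ⇒ R
Rifampin 12 mm: ≤ 12 mm → Resistant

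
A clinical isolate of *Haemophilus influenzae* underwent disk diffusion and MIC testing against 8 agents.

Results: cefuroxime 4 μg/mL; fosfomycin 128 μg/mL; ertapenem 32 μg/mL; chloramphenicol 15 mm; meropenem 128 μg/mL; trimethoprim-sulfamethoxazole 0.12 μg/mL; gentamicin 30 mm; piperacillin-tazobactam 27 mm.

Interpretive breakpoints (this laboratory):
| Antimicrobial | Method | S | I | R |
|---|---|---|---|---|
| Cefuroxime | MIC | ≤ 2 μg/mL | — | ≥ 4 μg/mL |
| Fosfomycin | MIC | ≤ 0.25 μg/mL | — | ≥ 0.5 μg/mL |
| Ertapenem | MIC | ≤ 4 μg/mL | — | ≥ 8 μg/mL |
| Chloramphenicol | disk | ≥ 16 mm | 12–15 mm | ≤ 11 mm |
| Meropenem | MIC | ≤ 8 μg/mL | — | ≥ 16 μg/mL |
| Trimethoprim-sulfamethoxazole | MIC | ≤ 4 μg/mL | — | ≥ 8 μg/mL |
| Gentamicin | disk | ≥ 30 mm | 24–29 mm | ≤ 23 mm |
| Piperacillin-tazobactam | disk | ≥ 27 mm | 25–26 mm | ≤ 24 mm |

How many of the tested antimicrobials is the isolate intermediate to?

Cefuroxime 4 μg/mL: ≥ 4 μg/mL → Resistant
Fosfomycin 128 μg/mL: ≥ 0.5 μg/mL ⇒ R
Ertapenem 32 μg/mL: ≥ 8 μg/mL — resistant
Chloramphenicol (15 mm) in 12–15 mm → intermediate
Meropenem (128 μg/mL) ≥ 16 μg/mL → resistant
Trimethoprim-sulfamethoxazole 0.12 μg/mL: ≤ 4 μg/mL — susceptible
Gentamicin: 30 mm is ≥ 30 mm — S
Piperacillin-tazobactam 27 mm: ≥ 27 mm ⇒ S
Intermediate: 1

1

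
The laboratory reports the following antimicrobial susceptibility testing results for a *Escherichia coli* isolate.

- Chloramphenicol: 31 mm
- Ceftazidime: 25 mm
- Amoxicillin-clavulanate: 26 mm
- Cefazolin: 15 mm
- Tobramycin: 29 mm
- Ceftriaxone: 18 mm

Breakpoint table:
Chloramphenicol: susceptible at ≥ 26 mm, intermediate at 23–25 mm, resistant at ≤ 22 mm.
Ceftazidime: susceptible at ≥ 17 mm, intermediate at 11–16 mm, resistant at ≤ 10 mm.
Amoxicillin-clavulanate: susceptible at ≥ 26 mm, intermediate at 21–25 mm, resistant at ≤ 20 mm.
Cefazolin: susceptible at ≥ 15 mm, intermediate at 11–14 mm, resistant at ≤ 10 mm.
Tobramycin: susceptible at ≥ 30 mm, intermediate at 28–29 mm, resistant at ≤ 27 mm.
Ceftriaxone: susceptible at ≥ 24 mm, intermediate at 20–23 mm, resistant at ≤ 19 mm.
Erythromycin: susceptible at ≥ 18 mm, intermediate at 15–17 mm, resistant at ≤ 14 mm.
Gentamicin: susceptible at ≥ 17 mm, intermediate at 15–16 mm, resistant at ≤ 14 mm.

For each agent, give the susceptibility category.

S, S, S, S, I, R

Chloramphenicol (31 mm) ≥ 26 mm → Susceptible
Ceftazidime 25 mm: ≥ 17 mm → susceptible
Amoxicillin-clavulanate: 26 mm is ≥ 26 mm ⇒ Susceptible
Cefazolin: 15 mm is ≥ 15 mm — S
Tobramycin 29 mm: in 28–29 mm → I
Ceftriaxone: 18 mm is ≤ 19 mm — Resistant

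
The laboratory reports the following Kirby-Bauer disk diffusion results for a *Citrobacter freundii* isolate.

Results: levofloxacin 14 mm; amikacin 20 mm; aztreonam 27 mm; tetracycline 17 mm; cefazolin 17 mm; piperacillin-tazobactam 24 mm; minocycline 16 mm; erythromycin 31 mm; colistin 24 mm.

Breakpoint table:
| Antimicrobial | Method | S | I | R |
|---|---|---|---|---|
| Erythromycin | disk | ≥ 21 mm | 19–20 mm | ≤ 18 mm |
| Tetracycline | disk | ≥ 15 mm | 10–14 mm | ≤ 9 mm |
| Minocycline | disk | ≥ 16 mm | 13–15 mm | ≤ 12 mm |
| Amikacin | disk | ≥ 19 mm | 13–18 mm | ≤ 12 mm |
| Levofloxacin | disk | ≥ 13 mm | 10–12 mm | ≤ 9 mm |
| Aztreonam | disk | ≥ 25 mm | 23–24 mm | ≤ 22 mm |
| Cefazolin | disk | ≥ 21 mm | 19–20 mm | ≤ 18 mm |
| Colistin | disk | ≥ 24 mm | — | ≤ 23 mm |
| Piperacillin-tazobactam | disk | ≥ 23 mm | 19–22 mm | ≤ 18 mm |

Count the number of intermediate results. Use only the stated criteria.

Levofloxacin 14 mm: ≥ 13 mm ⇒ S
Amikacin: 20 mm is ≥ 19 mm ⇒ S
Aztreonam (27 mm) ≥ 25 mm — Susceptible
Tetracycline: 17 mm is ≥ 15 mm ⇒ S
Cefazolin 17 mm: ≤ 18 mm — Resistant
Piperacillin-tazobactam 24 mm: ≥ 23 mm ⇒ Susceptible
Minocycline (16 mm) ≥ 16 mm ⇒ Susceptible
Erythromycin: 31 mm is ≥ 21 mm ⇒ S
Colistin: 24 mm is ≥ 24 mm ⇒ Susceptible
Intermediate: 0

0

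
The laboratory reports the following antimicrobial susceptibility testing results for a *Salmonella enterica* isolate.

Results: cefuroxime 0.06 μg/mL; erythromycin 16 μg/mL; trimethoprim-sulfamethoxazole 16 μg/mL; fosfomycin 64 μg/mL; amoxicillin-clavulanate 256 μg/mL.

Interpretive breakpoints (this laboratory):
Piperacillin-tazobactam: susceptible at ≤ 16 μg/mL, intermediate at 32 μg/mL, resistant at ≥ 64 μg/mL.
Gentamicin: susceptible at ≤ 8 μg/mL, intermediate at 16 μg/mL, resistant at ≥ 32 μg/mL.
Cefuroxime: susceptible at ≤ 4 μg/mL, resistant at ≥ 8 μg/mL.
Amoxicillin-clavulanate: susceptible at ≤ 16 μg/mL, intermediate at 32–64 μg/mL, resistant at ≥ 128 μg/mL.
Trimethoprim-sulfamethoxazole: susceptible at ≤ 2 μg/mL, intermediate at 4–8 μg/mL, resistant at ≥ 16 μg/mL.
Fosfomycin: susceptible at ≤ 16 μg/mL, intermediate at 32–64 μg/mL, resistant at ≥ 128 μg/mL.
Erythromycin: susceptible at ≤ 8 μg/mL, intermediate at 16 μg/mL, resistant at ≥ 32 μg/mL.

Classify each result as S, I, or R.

S, I, R, I, R

Cefuroxime (0.06 μg/mL) ≤ 4 μg/mL — Susceptible
Erythromycin (16 μg/mL) = 16 μg/mL → intermediate
Trimethoprim-sulfamethoxazole (16 μg/mL) ≥ 16 μg/mL ⇒ Resistant
Fosfomycin (64 μg/mL) in 32–64 μg/mL ⇒ I
Amoxicillin-clavulanate (256 μg/mL) ≥ 128 μg/mL → resistant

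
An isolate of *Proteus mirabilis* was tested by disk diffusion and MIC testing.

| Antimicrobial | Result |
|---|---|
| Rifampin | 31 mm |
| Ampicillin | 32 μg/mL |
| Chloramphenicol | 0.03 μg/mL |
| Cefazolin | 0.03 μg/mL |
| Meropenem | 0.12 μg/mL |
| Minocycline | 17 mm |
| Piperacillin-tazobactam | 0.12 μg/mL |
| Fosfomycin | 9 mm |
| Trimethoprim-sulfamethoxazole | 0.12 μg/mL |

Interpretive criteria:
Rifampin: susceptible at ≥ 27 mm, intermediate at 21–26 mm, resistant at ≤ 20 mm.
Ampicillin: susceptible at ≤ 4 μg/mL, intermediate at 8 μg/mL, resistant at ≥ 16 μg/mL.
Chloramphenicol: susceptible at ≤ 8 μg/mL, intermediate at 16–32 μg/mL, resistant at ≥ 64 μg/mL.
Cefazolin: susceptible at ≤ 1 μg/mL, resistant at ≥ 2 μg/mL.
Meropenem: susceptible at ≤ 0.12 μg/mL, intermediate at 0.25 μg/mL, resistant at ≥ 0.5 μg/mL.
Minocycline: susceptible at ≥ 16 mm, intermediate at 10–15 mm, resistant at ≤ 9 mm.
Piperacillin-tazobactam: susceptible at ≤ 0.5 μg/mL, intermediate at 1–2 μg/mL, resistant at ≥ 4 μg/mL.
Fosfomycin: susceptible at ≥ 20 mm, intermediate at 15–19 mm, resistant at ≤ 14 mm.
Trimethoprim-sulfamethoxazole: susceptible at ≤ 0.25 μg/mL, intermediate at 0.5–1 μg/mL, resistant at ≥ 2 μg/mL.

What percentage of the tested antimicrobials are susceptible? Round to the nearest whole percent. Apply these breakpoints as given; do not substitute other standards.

78%

Rifampin 31 mm: ≥ 27 mm — S
Ampicillin 32 μg/mL: ≥ 16 μg/mL — Resistant
Chloramphenicol (0.03 μg/mL) ≤ 8 μg/mL → Susceptible
Cefazolin: 0.03 μg/mL is ≤ 1 μg/mL ⇒ susceptible
Meropenem (0.12 μg/mL) ≤ 0.12 μg/mL ⇒ Susceptible
Minocycline (17 mm) ≥ 16 mm ⇒ S
Piperacillin-tazobactam: 0.12 μg/mL is ≤ 0.5 μg/mL — susceptible
Fosfomycin 9 mm: ≤ 14 mm — R
Trimethoprim-sulfamethoxazole (0.12 μg/mL) ≤ 0.25 μg/mL — S
Susceptible: 7/9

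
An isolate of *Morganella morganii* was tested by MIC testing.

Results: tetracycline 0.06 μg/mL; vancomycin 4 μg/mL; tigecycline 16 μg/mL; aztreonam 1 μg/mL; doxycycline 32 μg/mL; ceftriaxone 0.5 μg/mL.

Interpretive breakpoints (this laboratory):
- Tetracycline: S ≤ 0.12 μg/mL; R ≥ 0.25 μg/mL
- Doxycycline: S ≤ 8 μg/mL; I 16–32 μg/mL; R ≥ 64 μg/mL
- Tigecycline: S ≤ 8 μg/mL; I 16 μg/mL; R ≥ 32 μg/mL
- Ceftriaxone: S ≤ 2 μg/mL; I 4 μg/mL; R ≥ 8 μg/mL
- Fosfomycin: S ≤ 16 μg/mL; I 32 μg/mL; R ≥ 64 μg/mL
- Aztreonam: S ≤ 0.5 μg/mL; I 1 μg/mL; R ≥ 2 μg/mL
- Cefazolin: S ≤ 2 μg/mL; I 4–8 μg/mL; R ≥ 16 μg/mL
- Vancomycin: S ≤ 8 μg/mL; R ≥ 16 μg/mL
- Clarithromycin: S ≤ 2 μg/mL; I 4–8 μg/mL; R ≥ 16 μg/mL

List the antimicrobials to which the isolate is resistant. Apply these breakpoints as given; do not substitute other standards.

none

Tetracycline (0.06 μg/mL) ≤ 0.12 μg/mL → susceptible
Vancomycin (4 μg/mL) ≤ 8 μg/mL ⇒ S
Tigecycline: 16 μg/mL is = 16 μg/mL — Intermediate
Aztreonam (1 μg/mL) = 1 μg/mL ⇒ I
Doxycycline 32 μg/mL: in 16–32 μg/mL — Intermediate
Ceftriaxone: 0.5 μg/mL is ≤ 2 μg/mL → S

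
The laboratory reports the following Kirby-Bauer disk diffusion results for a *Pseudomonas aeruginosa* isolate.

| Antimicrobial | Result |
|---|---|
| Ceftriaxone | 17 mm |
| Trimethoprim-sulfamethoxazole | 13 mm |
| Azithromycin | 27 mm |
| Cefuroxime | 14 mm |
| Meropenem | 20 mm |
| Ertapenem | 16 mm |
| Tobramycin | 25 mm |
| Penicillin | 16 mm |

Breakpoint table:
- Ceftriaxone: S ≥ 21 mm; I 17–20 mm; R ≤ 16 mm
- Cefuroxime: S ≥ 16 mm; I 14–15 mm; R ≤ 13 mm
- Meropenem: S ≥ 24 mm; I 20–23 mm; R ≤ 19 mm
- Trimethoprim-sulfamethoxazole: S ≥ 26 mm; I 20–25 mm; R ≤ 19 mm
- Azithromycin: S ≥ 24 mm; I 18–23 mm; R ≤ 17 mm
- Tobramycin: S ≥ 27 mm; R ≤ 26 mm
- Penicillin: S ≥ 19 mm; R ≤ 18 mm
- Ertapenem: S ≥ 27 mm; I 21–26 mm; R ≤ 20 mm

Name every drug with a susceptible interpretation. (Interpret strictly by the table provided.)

Ceftriaxone: 17 mm is in 17–20 mm — Intermediate
Trimethoprim-sulfamethoxazole 13 mm: ≤ 19 mm → Resistant
Azithromycin (27 mm) ≥ 24 mm → S
Cefuroxime (14 mm) in 14–15 mm — I
Meropenem (20 mm) in 20–23 mm — intermediate
Ertapenem: 16 mm is ≤ 20 mm ⇒ Resistant
Tobramycin 25 mm: ≤ 26 mm → resistant
Penicillin 16 mm: ≤ 18 mm — Resistant

azithromycin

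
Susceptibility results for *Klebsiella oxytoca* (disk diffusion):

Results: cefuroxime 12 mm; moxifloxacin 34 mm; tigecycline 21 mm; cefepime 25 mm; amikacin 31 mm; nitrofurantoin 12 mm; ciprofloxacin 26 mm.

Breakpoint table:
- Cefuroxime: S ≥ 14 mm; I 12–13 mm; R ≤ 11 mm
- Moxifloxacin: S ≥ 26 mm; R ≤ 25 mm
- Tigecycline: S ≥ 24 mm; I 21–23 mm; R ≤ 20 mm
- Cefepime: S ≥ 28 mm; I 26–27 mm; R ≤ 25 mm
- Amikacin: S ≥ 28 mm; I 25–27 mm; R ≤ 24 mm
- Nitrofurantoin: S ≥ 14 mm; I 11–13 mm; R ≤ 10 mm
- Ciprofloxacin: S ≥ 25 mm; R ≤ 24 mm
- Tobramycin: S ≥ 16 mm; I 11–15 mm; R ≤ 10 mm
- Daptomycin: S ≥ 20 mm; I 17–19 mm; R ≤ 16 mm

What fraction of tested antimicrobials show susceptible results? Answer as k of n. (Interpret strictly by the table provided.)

Cefuroxime 12 mm: in 12–13 mm — intermediate
Moxifloxacin: 34 mm is ≥ 26 mm ⇒ susceptible
Tigecycline (21 mm) in 21–23 mm — intermediate
Cefepime (25 mm) ≤ 25 mm → R
Amikacin 31 mm: ≥ 28 mm ⇒ S
Nitrofurantoin 12 mm: in 11–13 mm ⇒ Intermediate
Ciprofloxacin: 26 mm is ≥ 25 mm → Susceptible
Susceptible: 3/7

3 of 7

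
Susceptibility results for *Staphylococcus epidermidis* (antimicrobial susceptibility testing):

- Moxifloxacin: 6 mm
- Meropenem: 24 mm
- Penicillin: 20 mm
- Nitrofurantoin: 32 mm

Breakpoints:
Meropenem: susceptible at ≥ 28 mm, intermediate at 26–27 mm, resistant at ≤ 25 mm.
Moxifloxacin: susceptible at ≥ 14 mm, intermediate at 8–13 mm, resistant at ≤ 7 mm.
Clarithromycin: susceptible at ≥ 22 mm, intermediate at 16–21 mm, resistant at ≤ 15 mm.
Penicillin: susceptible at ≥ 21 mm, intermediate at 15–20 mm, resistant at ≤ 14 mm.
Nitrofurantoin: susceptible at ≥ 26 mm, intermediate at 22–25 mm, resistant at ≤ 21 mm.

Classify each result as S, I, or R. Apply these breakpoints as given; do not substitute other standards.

Moxifloxacin (6 mm) ≤ 7 mm ⇒ R
Meropenem 24 mm: ≤ 25 mm — resistant
Penicillin: 20 mm is in 15–20 mm ⇒ Intermediate
Nitrofurantoin: 32 mm is ≥ 26 mm ⇒ susceptible

R, R, I, S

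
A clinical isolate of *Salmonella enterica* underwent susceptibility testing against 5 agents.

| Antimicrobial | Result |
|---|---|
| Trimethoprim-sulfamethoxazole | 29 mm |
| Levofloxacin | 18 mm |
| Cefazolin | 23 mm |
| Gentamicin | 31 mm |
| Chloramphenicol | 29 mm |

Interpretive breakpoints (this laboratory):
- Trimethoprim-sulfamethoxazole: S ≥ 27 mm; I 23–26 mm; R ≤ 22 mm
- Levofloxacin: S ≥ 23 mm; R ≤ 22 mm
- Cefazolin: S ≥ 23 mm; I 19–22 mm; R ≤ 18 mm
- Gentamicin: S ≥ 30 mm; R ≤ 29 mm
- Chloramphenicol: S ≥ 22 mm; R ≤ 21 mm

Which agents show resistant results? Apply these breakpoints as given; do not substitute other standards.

levofloxacin

Trimethoprim-sulfamethoxazole 29 mm: ≥ 27 mm — S
Levofloxacin 18 mm: ≤ 22 mm → R
Cefazolin 23 mm: ≥ 23 mm → Susceptible
Gentamicin: 31 mm is ≥ 30 mm ⇒ susceptible
Chloramphenicol (29 mm) ≥ 22 mm → S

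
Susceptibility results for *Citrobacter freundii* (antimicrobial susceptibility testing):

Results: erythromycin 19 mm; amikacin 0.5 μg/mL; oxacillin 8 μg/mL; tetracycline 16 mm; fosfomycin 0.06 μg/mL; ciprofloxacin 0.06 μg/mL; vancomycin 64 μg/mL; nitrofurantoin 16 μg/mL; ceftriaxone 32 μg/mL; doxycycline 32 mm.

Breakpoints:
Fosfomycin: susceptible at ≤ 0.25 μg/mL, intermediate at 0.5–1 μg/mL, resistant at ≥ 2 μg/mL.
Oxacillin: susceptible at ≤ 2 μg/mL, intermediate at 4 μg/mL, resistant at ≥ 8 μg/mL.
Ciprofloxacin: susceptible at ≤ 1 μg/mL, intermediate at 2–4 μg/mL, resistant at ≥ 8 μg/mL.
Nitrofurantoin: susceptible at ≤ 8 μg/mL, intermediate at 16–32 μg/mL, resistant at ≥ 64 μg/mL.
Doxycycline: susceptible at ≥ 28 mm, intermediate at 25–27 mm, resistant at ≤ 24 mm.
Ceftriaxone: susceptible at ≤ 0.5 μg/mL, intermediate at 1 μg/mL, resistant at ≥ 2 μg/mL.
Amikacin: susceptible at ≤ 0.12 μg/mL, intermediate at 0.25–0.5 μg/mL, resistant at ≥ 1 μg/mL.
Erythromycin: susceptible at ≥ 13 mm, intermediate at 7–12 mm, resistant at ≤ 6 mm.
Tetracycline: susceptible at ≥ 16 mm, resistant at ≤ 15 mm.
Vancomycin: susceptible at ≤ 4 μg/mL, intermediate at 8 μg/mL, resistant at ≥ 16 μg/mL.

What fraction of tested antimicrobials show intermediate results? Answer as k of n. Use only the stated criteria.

Erythromycin (19 mm) ≥ 13 mm → susceptible
Amikacin 0.5 μg/mL: in 0.25–0.5 μg/mL → Intermediate
Oxacillin: 8 μg/mL is ≥ 8 μg/mL → Resistant
Tetracycline: 16 mm is ≥ 16 mm — S
Fosfomycin: 0.06 μg/mL is ≤ 0.25 μg/mL → susceptible
Ciprofloxacin: 0.06 μg/mL is ≤ 1 μg/mL → Susceptible
Vancomycin 64 μg/mL: ≥ 16 μg/mL → resistant
Nitrofurantoin: 16 μg/mL is in 16–32 μg/mL — intermediate
Ceftriaxone: 32 μg/mL is ≥ 2 μg/mL ⇒ resistant
Doxycycline (32 mm) ≥ 28 mm ⇒ S
Intermediate: 2/10

2 of 10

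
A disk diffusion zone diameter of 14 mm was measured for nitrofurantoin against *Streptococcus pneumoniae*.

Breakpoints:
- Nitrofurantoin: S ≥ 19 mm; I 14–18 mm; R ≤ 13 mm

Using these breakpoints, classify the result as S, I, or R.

Nitrofurantoin 14 mm: in 14–18 mm → I

Intermediate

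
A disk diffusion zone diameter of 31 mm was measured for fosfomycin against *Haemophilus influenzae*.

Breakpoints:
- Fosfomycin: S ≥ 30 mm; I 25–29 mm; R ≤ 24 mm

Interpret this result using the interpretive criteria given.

Fosfomycin (31 mm) ≥ 30 mm ⇒ S

Susceptible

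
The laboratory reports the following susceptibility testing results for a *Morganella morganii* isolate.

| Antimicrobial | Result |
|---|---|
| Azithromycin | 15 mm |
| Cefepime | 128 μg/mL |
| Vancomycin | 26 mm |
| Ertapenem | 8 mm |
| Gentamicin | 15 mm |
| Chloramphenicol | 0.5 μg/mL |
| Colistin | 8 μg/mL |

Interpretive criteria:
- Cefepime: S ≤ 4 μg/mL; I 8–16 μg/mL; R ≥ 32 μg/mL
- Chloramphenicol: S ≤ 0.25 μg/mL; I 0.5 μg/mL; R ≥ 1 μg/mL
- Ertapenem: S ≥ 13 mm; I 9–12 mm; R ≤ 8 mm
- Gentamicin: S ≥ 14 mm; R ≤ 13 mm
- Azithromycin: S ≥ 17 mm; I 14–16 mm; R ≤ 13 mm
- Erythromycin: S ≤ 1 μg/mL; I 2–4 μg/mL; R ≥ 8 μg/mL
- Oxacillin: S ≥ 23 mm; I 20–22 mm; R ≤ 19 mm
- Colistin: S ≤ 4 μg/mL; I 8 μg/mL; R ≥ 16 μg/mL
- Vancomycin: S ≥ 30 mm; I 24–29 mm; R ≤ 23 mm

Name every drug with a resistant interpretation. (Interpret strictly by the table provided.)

cefepime, ertapenem

Azithromycin: 15 mm is in 14–16 mm — Intermediate
Cefepime 128 μg/mL: ≥ 32 μg/mL — resistant
Vancomycin (26 mm) in 24–29 mm → I
Ertapenem (8 mm) ≤ 8 mm ⇒ resistant
Gentamicin: 15 mm is ≥ 14 mm → susceptible
Chloramphenicol 0.5 μg/mL: = 0.5 μg/mL → Intermediate
Colistin 8 μg/mL: = 8 μg/mL ⇒ I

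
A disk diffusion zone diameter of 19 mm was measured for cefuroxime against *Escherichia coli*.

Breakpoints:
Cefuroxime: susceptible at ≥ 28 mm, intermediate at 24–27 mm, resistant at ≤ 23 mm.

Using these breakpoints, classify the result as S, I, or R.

Resistant

Cefuroxime 19 mm: ≤ 23 mm — R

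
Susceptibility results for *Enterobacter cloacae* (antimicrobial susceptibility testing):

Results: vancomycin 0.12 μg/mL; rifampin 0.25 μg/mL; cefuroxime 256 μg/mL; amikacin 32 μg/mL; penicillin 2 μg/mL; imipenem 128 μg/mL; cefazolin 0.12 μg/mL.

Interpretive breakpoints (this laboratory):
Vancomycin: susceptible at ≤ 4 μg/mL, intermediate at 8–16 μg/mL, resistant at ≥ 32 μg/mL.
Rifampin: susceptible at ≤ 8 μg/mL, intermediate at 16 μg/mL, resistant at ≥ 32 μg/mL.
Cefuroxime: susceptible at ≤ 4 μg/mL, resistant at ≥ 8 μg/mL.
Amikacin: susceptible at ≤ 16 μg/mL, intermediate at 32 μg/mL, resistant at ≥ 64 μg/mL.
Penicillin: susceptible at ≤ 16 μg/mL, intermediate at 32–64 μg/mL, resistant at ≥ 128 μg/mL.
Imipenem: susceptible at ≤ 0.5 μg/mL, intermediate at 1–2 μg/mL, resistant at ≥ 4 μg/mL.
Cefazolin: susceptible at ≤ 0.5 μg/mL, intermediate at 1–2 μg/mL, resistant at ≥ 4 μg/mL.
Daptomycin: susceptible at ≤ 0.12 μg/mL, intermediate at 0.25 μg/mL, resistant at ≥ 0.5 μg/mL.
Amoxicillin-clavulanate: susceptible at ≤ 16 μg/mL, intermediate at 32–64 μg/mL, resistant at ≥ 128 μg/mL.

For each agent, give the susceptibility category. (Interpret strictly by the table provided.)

S, S, R, I, S, R, S

Vancomycin 0.12 μg/mL: ≤ 4 μg/mL → susceptible
Rifampin 0.25 μg/mL: ≤ 8 μg/mL → susceptible
Cefuroxime 256 μg/mL: ≥ 8 μg/mL — R
Amikacin 32 μg/mL: = 32 μg/mL → I
Penicillin 2 μg/mL: ≤ 16 μg/mL → susceptible
Imipenem: 128 μg/mL is ≥ 4 μg/mL → R
Cefazolin (0.12 μg/mL) ≤ 0.5 μg/mL ⇒ Susceptible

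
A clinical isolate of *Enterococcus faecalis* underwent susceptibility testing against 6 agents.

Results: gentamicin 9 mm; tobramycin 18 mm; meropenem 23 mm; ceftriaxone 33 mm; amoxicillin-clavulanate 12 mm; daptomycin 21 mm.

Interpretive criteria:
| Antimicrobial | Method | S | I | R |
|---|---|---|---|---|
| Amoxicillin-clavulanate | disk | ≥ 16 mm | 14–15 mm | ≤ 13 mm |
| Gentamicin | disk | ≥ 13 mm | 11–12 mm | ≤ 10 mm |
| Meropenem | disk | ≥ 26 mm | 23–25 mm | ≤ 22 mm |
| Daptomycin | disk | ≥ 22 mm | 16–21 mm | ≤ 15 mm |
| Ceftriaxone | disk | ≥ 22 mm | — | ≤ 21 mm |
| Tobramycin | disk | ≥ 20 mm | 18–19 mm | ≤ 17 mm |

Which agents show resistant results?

Gentamicin: 9 mm is ≤ 10 mm → resistant
Tobramycin (18 mm) in 18–19 mm → intermediate
Meropenem: 23 mm is in 23–25 mm → intermediate
Ceftriaxone (33 mm) ≥ 22 mm ⇒ S
Amoxicillin-clavulanate 12 mm: ≤ 13 mm — R
Daptomycin: 21 mm is in 16–21 mm — Intermediate

gentamicin, amoxicillin-clavulanate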